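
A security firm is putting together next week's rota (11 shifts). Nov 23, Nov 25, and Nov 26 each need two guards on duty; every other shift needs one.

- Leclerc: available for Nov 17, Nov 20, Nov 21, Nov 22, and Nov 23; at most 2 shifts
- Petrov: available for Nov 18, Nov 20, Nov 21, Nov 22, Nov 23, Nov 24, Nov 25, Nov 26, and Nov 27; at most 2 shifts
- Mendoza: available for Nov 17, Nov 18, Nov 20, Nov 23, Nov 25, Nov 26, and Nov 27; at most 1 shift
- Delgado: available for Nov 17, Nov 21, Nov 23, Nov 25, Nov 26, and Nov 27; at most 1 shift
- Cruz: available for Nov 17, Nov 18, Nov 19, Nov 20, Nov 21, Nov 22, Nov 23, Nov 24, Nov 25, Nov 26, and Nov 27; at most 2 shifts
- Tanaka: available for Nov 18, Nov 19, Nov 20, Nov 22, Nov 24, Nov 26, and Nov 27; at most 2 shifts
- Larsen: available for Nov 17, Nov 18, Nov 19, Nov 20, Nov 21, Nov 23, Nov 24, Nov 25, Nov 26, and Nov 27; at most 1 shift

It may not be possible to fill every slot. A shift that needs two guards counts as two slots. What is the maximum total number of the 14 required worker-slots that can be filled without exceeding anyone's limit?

11

Total capacity across all guards is 2+2+1+1+2+2+1 = 11, and 14 slots are needed, so at most 11 can be filled.
An assignment achieving 11: Nov 17→Leclerc, Nov 18→Petrov, Nov 19→Cruz, Nov 20→Tanaka, Nov 21→Delgado, Nov 22→Leclerc, Nov 23→Larsen, Nov 24→Petrov, Nov 25→Mendoza+Cruz, Nov 26→Tanaka.
Loads: Leclerc 2/2, Petrov 2/2, Mendoza 1/1, Delgado 1/1, Cruz 2/2, Tanaka 2/2, Larsen 1/1.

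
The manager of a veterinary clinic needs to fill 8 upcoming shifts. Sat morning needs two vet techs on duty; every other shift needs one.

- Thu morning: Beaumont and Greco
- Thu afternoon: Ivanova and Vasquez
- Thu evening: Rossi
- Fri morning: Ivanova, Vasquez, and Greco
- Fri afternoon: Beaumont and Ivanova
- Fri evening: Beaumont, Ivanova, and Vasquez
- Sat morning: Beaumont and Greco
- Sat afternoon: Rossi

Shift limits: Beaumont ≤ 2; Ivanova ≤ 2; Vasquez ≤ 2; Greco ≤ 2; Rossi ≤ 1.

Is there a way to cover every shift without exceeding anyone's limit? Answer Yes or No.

No

Total capacity is 9 and 9 slots are needed, so capacity alone doesn't rule it out.
Shifts {Thu evening, Sat afternoon} need 2 worker-slots in total, but the vet techs available for any of those shifts (Rossi) can supply at most 1 among them. So no valid schedule exists.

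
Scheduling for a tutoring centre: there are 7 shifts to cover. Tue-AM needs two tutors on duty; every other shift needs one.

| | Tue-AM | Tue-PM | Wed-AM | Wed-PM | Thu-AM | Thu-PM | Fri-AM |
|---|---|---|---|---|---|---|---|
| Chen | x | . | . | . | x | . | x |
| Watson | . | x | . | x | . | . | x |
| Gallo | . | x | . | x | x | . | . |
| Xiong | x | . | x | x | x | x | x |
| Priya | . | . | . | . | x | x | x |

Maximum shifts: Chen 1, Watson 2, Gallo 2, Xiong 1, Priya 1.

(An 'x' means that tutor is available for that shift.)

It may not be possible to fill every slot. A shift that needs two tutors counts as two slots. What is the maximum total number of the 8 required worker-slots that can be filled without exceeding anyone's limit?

Total capacity across all tutors is 1+2+2+1+1 = 7, and 8 slots are needed, so at most 7 can be filled.
An assignment achieving 7: Tue-AM→Chen, Tue-PM→Watson, Wed-AM→Xiong, Wed-PM→Gallo, Thu-AM→Gallo, Thu-PM→Priya, Fri-AM→Watson.
Loads: Chen 1/1, Watson 2/2, Gallo 2/2, Xiong 1/1, Priya 1/1.

7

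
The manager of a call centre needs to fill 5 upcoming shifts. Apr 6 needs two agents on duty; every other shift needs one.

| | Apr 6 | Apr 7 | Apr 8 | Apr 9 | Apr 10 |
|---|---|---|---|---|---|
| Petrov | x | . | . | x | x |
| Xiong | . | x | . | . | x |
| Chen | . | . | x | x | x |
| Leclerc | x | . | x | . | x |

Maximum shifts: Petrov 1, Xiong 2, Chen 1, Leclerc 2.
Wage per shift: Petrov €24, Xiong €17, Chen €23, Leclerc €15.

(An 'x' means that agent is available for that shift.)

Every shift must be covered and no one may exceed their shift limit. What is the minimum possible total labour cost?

€111

Apr 6 can only be covered by Petrov and Leclerc, so that assignment is forced.
Apr 7 can only be covered by Xiong, so that assignment is forced.
Picking the cheapest available agent for each shift independently would cost €109, but that ignores the shift limits.
An optimal schedule: Apr 6→Petrov+Leclerc, Apr 7→Xiong, Apr 8→Leclerc, Apr 9→Chen, Apr 10→Xiong.
Total: 24 + 15 + 17 + 15 + 23 + 17 = €111.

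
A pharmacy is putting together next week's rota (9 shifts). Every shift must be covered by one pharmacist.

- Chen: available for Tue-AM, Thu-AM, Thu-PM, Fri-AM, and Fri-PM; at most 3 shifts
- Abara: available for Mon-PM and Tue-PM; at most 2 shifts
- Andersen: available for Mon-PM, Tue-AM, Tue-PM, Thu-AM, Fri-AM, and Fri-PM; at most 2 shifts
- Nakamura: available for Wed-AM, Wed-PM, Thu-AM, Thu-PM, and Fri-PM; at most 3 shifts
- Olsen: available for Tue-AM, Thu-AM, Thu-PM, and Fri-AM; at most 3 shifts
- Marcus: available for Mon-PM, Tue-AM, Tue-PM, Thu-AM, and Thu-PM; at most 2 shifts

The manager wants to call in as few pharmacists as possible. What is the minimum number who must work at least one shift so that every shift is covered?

4

9 slots to fill and no one can take more than 3, so at least ⌈9/3⌉ = 3 pharmacists are needed.
No set of 3 pharmacists can cover every shift (each such set leaves at least one shift with no one available or exceeds a cap).
Chen, Abara, Andersen, and Nakamura alone can cover everything: Mon-PM→Abara, Tue-AM→Chen, Tue-PM→Abara, Wed-AM→Nakamura, Wed-PM→Nakamura, Thu-AM→Andersen, Thu-PM→Chen, Fri-AM→Chen, Fri-PM→Andersen.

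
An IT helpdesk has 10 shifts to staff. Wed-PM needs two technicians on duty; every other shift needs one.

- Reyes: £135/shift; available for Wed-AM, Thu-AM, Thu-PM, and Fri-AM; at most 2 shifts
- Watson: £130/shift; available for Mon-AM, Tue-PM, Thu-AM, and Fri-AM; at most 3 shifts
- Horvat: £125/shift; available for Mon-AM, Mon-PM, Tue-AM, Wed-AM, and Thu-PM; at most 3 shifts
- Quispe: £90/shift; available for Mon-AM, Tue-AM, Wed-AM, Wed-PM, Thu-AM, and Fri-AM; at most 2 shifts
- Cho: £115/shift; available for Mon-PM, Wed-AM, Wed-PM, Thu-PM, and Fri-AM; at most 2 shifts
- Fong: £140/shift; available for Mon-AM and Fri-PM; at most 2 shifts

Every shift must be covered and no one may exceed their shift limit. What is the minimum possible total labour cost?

Tue-PM can only be covered by Watson, so that assignment is forced.
Wed-PM can only be covered by Quispe and Cho, so that assignment is forced.
Fri-PM can only be covered by Fong, so that assignment is forced.
Picking the cheapest available technician for each shift independently would cost £1155, but that ignores the shift limits.
An optimal schedule: Mon-AM→Horvat, Mon-PM→Cho, Tue-AM→Quispe, Tue-PM→Watson, Wed-AM→Horvat, Wed-PM→Quispe+Cho, Thu-AM→Watson, Thu-PM→Horvat, Fri-AM→Watson, Fri-PM→Fong.
Total: 125 + 115 + 90 + 130 + 125 + 90 + 115 + 130 + 125 + 130 + 140 = £1315.

£1315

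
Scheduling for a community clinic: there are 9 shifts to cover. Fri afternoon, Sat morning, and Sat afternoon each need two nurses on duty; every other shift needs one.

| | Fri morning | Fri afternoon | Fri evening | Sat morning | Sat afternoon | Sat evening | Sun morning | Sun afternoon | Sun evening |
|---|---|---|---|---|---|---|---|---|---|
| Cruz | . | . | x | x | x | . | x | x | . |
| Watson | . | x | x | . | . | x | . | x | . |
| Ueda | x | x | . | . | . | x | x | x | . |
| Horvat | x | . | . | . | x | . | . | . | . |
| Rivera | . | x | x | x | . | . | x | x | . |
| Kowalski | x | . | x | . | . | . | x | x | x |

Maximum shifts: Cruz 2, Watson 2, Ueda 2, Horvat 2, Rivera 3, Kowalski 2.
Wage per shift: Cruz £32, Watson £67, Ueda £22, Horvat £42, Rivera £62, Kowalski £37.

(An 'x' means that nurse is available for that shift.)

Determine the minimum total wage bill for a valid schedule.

£519

Sat morning can only be covered by Cruz and Rivera, so that assignment is forced.
Sat afternoon can only be covered by Cruz and Horvat, so that assignment is forced.
Sun evening can only be covered by Kowalski, so that assignment is forced.
Picking the cheapest available nurse for each shift independently would cost £409, but that ignores the shift limits.
An optimal schedule: Fri morning→Horvat, Fri afternoon→Ueda+Rivera, Fri evening→Kowalski, Sat morning→Cruz+Rivera, Sat afternoon→Cruz+Horvat, Sat evening→Ueda, Sun morning→Rivera, Sun afternoon→Watson, Sun evening→Kowalski.
Total: 42 + 22 + 62 + 37 + 32 + 62 + 32 + 42 + 22 + 62 + 67 + 37 = £519.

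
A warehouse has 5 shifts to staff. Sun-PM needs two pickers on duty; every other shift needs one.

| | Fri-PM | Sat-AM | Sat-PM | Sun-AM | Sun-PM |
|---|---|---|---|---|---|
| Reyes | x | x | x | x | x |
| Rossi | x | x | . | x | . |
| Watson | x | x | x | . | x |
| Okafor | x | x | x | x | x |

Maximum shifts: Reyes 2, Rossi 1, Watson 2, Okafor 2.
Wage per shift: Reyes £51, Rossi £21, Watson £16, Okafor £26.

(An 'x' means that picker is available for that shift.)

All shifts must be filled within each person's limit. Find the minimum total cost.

Picking the cheapest available picker for each shift independently would cost £111, but that ignores the shift limits.
An optimal schedule: Fri-PM→Okafor, Sat-AM→Reyes, Sat-PM→Watson, Sun-AM→Rossi, Sun-PM→Watson+Okafor.
Total: 26 + 51 + 16 + 21 + 16 + 26 = £156.

£156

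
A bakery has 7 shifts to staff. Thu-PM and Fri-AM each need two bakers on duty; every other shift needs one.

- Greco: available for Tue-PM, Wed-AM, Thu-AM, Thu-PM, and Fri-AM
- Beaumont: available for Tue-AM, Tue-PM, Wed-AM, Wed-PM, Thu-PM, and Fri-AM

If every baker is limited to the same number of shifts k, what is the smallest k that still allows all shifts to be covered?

5

With 2 bakers and 9 worker-slots to fill, someone must work at least ⌈9/2⌉ = 5 shifts, so k ≥ 5.
k = 5 works: Tue-AM→Beaumont, Tue-PM→Greco, Wed-AM→Greco, Wed-PM→Beaumont, Thu-AM→Greco, Thu-PM→Greco+Beaumont, Fri-AM→Greco+Beaumont.
Loads: Greco 5, Beaumont 4 — all ≤ 5.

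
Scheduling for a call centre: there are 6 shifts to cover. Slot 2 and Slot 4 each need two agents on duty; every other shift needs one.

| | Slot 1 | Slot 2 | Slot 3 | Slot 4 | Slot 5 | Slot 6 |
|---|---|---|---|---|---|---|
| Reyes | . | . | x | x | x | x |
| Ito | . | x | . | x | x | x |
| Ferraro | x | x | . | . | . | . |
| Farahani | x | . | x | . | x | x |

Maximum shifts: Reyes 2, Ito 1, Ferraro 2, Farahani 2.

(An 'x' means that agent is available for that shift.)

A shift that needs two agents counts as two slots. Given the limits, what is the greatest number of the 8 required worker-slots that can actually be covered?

7

Total capacity across all agents is 2+1+2+2 = 7, and 8 slots are needed, so at most 7 can be filled.
An assignment achieving 7: Slot 1→Ferraro, Slot 2→Ito+Ferraro, Slot 3→Reyes, Slot 4→Reyes, Slot 5→Farahani, Slot 6→Farahani.
Loads: Reyes 2/2, Ito 1/1, Ferraro 2/2, Farahani 2/2.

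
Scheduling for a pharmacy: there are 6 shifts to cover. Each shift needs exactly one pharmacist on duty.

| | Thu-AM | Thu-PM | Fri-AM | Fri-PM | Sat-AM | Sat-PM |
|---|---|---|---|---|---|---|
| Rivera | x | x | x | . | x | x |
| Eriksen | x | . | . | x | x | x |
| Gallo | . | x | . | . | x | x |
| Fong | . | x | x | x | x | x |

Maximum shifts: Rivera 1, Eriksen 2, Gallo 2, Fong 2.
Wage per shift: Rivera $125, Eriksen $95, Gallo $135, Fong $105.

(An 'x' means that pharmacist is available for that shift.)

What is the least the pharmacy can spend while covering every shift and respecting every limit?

$660

Picking the cheapest available pharmacist for each shift independently would cost $590, but that ignores the shift limits.
An optimal schedule: Thu-AM→Eriksen, Thu-PM→Fong, Fri-AM→Fong, Fri-PM→Eriksen, Sat-AM→Rivera, Sat-PM→Gallo.
Total: 95 + 105 + 105 + 95 + 125 + 135 = $660.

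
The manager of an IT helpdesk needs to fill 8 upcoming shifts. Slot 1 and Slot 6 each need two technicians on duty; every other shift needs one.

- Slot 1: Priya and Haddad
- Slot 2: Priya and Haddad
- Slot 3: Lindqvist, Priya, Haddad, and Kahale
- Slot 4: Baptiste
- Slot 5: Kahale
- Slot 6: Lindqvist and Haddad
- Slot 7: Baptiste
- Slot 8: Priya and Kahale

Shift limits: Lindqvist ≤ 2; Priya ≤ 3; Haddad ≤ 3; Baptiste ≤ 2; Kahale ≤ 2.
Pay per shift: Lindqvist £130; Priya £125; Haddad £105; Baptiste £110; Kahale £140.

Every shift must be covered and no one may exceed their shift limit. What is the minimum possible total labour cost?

Slot 1 can only be covered by Priya and Haddad, so that assignment is forced.
Slot 4 can only be covered by Baptiste, so that assignment is forced.
Slot 5 can only be covered by Kahale, so that assignment is forced.
Picking the cheapest available technician for each shift independently would cost £1160, but that ignores the shift limits.
An optimal schedule: Slot 1→Haddad+Priya, Slot 2→Haddad, Slot 3→Priya, Slot 4→Baptiste, Slot 5→Kahale, Slot 6→Haddad+Lindqvist, Slot 7→Baptiste, Slot 8→Priya.
Total: 105 + 125 + 105 + 125 + 110 + 140 + 105 + 130 + 110 + 125 = £1180.

£1180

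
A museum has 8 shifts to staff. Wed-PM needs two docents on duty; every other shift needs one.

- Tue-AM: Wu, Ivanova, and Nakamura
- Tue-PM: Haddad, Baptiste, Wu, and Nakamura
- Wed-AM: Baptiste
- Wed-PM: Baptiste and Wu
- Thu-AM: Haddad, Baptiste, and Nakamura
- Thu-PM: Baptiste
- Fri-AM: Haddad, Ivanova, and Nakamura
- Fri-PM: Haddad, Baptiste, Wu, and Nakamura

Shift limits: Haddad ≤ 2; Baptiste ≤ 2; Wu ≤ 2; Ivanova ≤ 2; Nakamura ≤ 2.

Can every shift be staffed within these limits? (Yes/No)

No

Total capacity is 10 and 9 slots are needed, so capacity alone doesn't rule it out.
Shifts {Wed-AM, Wed-PM, Thu-PM} need 4 worker-slots in total, but the docents available for any of those shifts (Baptiste and Wu) can supply at most 3 among them. So no valid schedule exists.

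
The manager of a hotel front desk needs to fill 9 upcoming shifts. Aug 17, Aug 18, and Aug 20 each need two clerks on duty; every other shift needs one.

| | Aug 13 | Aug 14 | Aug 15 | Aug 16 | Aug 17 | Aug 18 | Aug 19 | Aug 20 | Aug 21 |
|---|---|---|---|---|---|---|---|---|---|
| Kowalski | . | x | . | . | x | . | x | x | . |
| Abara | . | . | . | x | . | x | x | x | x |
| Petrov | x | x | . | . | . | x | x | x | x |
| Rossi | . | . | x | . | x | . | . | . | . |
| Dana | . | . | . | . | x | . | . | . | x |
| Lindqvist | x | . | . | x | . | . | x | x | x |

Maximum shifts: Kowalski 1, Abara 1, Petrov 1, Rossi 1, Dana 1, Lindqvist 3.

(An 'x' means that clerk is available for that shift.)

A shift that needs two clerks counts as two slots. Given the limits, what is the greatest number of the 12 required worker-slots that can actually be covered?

8

Total capacity across all clerks is 1+1+1+1+1+3 = 8, and 12 slots are needed, so at most 8 can be filled.
An assignment achieving 8: Aug 13→Petrov, Aug 14→Kowalski, Aug 15→Rossi, Aug 16→Abara, Aug 17→Dana, Aug 19→Lindqvist, Aug 20→Lindqvist, Aug 21→Lindqvist.
Loads: Kowalski 1/1, Abara 1/1, Petrov 1/1, Rossi 1/1, Dana 1/1, Lindqvist 3/3.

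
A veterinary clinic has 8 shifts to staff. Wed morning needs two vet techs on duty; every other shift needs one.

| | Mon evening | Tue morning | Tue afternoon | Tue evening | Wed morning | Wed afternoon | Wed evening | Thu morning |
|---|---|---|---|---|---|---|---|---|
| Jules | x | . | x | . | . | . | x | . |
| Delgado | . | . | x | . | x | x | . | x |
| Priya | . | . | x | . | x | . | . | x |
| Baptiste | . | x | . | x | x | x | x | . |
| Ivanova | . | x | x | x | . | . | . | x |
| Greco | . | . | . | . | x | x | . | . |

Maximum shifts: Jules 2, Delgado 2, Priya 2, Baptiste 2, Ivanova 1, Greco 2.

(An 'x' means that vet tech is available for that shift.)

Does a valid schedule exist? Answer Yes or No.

Mon evening can only be covered by Jules, so that assignment is forced.
One valid schedule: Mon evening→Jules, Tue morning→Baptiste, Tue afternoon→Priya, Tue evening→Baptiste, Wed morning→Priya+Greco, Wed afternoon→Delgado, Wed evening→Jules, Thu morning→Delgado.
Loads: Jules 2/2, Delgado 2/2, Priya 2/2, Baptiste 2/2, Ivanova 0/1, Greco 1/2 — all within limits.

Yes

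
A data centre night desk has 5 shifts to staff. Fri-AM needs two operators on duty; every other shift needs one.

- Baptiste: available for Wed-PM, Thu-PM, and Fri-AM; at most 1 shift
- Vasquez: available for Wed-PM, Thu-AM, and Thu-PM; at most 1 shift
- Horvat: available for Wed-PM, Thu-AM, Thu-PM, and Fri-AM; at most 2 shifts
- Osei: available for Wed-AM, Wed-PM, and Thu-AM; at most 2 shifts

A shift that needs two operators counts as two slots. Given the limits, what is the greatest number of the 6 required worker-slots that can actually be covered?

6

Total capacity across all operators is 1+1+2+2 = 6, and 6 slots are needed, so at most 6 can be filled.
An assignment achieving 6: Wed-AM→Osei, Wed-PM→Osei, Thu-AM→Vasquez, Thu-PM→Horvat, Fri-AM→Baptiste+Horvat.
Loads: Baptiste 1/1, Vasquez 1/1, Horvat 2/2, Osei 2/2.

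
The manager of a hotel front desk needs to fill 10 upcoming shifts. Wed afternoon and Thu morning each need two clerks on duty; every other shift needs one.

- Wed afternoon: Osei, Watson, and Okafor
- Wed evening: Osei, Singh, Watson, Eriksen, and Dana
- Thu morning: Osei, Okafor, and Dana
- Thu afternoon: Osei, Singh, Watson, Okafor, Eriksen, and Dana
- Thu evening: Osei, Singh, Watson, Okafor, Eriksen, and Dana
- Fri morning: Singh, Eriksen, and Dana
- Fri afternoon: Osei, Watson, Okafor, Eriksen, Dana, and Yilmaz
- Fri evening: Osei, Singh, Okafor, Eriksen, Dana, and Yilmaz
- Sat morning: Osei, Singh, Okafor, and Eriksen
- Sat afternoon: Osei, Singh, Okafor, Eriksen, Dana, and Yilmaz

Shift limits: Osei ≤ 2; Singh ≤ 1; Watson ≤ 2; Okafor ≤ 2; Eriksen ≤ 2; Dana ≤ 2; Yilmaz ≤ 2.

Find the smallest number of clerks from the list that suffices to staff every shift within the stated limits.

12 slots to fill and no one can take more than 2, so at least ⌈12/2⌉ = 6 clerks are needed.
Osei, Watson, Okafor, Eriksen, Dana, and Yilmaz alone can cover everything: Wed afternoon→Osei+Watson, Wed evening→Watson, Thu morning→Osei+Okafor, Thu afternoon→Eriksen, Thu evening→Dana, Fri morning→Eriksen, Fri afternoon→Yilmaz, Fri evening→Dana, Sat morning→Okafor, Sat afternoon→Yilmaz.

6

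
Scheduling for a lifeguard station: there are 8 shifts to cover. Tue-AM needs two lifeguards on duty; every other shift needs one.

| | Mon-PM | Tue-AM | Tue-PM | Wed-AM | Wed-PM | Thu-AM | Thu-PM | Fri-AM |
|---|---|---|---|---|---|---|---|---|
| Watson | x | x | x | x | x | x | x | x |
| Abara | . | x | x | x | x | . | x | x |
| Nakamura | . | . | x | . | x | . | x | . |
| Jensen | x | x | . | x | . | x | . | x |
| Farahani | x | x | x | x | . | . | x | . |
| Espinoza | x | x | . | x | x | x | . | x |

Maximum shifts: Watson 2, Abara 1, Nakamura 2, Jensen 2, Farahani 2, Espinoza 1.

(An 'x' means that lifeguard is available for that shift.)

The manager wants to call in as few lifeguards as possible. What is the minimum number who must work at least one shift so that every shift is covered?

9 slots to fill and no one can take more than 2, so at least ⌈9/2⌉ = 5 lifeguards are needed.
Watson, Abara, Nakamura, Jensen, and Farahani alone can cover everything: Mon-PM→Watson, Tue-AM→Jensen+Farahani, Tue-PM→Nakamura, Wed-AM→Farahani, Wed-PM→Abara, Thu-AM→Watson, Thu-PM→Nakamura, Fri-AM→Jensen.

5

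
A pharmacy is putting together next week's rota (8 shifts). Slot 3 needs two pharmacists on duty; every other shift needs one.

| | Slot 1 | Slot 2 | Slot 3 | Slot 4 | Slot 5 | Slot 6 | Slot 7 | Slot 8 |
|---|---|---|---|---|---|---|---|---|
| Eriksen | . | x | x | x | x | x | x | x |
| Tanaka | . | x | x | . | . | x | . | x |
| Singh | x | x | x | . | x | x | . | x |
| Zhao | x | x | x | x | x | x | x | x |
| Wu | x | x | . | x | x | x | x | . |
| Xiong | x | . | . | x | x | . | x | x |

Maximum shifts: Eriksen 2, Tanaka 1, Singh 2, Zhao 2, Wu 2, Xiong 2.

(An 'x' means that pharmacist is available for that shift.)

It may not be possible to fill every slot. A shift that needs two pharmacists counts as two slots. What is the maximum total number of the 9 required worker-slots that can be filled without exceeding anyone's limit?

Total capacity across all pharmacists is 2+1+2+2+2+2 = 11, and 9 slots are needed, so at most 9 can be filled.
An assignment achieving 9: Slot 1→Singh, Slot 2→Singh, Slot 3→Eriksen+Tanaka, Slot 4→Eriksen, Slot 5→Zhao, Slot 6→Wu, Slot 7→Zhao, Slot 8→Xiong.
Loads: Eriksen 2/2, Tanaka 1/1, Singh 2/2, Zhao 2/2, Wu 1/2, Xiong 1/2.

9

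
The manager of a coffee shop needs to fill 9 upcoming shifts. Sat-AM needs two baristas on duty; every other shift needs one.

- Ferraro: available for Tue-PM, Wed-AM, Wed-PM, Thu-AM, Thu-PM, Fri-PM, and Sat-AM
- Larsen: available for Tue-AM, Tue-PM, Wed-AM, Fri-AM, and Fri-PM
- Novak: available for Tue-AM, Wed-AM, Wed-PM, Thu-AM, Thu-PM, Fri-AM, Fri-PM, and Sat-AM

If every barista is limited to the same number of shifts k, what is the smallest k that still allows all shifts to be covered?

4

With 3 baristas and 10 worker-slots to fill, someone must work at least ⌈10/3⌉ = 4 shifts, so k ≥ 4.
k = 4 works: Tue-AM→Larsen, Tue-PM→Ferraro, Wed-AM→Larsen, Wed-PM→Ferraro, Thu-AM→Ferraro, Thu-PM→Novak, Fri-AM→Larsen, Fri-PM→Larsen, Sat-AM→Ferraro+Novak.
Loads: Ferraro 4, Larsen 4, Novak 2 — all ≤ 4.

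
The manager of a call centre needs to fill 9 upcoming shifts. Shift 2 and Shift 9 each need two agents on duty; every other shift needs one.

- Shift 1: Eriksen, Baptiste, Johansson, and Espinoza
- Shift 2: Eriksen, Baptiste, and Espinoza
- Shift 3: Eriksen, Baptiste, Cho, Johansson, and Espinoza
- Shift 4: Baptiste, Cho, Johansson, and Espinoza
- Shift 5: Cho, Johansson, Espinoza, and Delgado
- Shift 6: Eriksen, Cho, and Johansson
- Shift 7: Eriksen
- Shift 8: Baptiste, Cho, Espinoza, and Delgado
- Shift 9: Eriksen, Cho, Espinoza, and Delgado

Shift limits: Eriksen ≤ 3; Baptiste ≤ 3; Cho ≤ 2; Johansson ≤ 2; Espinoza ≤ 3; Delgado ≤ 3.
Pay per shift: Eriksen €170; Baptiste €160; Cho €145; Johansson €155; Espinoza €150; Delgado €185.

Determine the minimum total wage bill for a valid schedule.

€1700

Shift 7 can only be covered by Eriksen, so that assignment is forced.
Picking the cheapest available agent for each shift independently would cost €1650, but that ignores the shift limits.
An optimal schedule: Shift 1→Espinoza, Shift 2→Espinoza+Baptiste, Shift 3→Baptiste, Shift 4→Johansson, Shift 5→Johansson, Shift 6→Cho, Shift 7→Eriksen, Shift 8→Baptiste, Shift 9→Cho+Espinoza.
Total: 150 + 150 + 160 + 160 + 155 + 155 + 145 + 170 + 160 + 145 + 150 = €1700.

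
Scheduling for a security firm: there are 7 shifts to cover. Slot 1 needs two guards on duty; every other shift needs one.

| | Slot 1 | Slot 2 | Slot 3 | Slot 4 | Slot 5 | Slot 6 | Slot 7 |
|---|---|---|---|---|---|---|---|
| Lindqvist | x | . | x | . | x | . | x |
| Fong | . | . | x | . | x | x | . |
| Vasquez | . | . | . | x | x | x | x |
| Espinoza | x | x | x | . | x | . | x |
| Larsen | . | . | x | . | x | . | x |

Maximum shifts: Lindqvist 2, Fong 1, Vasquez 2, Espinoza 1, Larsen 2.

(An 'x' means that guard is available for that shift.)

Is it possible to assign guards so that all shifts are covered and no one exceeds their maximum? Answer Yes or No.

Total capacity is 8 and 8 slots are needed, so capacity alone doesn't rule it out.
Shifts {Slot 1, Slot 2} need 3 worker-slots in total, but the guards available for any of those shifts (Lindqvist and Espinoza) can supply at most 2 among them. So no valid schedule exists.

No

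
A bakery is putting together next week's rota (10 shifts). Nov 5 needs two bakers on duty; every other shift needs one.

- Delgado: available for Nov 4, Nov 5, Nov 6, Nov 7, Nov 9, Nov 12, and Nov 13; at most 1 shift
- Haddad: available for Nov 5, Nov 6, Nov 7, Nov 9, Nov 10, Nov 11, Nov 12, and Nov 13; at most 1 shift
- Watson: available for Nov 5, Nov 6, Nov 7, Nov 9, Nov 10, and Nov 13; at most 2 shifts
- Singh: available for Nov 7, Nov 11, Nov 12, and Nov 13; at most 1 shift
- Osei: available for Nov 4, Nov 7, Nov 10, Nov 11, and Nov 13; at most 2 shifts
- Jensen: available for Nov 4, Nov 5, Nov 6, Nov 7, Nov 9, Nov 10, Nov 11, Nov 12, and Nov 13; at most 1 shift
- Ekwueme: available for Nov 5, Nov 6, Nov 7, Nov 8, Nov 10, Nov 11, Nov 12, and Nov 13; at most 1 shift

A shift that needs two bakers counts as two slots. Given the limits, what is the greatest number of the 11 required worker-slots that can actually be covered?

Total capacity across all bakers is 1+1+2+1+2+1+1 = 9, and 11 slots are needed, so at most 9 can be filled.
An assignment achieving 9: Nov 4→Delgado, Nov 5→Watson+Jensen, Nov 6→Watson, Nov 7→Osei, Nov 8→Ekwueme, Nov 9→Haddad, Nov 10→Osei, Nov 11→Singh.
Loads: Delgado 1/1, Haddad 1/1, Watson 2/2, Singh 1/1, Osei 2/2, Jensen 1/1, Ekwueme 1/1.

9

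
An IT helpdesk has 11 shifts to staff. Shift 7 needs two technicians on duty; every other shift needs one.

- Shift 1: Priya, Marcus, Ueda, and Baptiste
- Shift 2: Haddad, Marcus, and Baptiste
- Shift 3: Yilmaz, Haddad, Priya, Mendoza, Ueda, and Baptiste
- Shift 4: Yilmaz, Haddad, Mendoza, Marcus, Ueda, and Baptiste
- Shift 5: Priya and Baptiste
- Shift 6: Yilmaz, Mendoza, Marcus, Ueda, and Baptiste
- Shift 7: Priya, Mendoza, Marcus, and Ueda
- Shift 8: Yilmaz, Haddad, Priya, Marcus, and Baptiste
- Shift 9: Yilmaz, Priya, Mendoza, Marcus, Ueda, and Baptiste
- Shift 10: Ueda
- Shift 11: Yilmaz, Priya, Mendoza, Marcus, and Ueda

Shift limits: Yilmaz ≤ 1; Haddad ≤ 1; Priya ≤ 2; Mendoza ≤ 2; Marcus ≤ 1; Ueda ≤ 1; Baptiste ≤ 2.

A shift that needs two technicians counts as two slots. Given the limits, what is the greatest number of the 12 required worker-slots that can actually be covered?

10

Total capacity across all technicians is 1+1+2+2+1+1+2 = 10, and 12 slots are needed, so at most 10 can be filled.
An assignment achieving 10: Shift 1→Priya, Shift 2→Haddad, Shift 3→Baptiste, Shift 5→Priya, Shift 6→Yilmaz, Shift 7→Mendoza+Marcus, Shift 8→Baptiste, Shift 10→Ueda, Shift 11→Mendoza.
Loads: Yilmaz 1/1, Haddad 1/1, Priya 2/2, Mendoza 2/2, Marcus 1/1, Ueda 1/1, Baptiste 2/2.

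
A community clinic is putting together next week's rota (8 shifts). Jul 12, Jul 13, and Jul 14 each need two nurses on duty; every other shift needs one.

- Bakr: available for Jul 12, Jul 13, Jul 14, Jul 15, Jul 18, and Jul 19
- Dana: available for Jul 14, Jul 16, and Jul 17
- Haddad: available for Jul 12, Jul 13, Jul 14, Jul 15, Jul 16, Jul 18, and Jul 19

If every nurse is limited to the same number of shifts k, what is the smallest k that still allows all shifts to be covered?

4

With 3 nurses and 11 worker-slots to fill, someone must work at least ⌈11/3⌉ = 4 shifts, so k ≥ 4.
k = 4 works: Jul 12→Bakr+Haddad, Jul 13→Bakr+Haddad, Jul 14→Dana+Haddad, Jul 15→Bakr, Jul 16→Dana, Jul 17→Dana, Jul 18→Bakr, Jul 19→Haddad.
Loads: Bakr 4, Dana 3, Haddad 4 — all ≤ 4.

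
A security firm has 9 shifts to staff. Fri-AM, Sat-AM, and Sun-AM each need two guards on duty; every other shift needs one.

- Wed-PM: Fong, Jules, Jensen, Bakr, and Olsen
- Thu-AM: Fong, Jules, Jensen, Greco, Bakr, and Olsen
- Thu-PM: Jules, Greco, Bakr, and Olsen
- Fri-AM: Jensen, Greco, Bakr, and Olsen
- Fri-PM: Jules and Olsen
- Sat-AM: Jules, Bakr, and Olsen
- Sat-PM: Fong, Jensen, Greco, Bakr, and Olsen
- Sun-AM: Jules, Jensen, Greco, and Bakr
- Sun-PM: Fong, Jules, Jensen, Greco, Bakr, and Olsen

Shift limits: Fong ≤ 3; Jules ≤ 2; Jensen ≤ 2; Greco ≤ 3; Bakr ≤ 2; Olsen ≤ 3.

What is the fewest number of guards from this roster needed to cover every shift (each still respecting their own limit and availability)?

12 slots to fill and no one can take more than 3, so at least ⌈12/3⌉ = 4 guards are needed.
Any 4 guards together have capacity at most 3+3+3+2 = 11 < 12 slots, so 4 can never suffice.
Fong, Jules, Jensen, Greco, and Bakr alone can cover everything: Wed-PM→Fong, Thu-AM→Fong, Thu-PM→Greco, Fri-AM→Jensen+Greco, Fri-PM→Jules, Sat-AM→Jules+Bakr, Sat-PM→Fong, Sun-AM→Greco+Bakr, Sun-PM→Jensen.

5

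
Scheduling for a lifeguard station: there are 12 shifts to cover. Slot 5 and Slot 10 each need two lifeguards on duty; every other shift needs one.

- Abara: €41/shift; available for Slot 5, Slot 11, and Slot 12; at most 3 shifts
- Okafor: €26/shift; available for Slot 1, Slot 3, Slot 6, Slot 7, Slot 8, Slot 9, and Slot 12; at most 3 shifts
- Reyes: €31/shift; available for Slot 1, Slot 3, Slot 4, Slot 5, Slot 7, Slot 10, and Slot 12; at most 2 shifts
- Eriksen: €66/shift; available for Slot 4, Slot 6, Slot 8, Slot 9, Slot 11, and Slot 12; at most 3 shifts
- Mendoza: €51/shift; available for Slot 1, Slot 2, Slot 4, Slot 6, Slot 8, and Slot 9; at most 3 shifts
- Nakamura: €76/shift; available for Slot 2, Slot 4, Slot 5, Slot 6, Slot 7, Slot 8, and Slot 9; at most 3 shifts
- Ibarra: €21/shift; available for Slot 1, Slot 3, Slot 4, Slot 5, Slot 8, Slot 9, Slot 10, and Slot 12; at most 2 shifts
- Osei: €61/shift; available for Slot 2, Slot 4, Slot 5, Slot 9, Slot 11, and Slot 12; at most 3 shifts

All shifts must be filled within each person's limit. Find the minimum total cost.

€519

Slot 10 can only be covered by Reyes and Ibarra, so that assignment is forced.
Picking the cheapest available lifeguard for each shift independently would cost €374, but that ignores the shift limits.
An optimal schedule: Slot 1→Okafor, Slot 2→Mendoza, Slot 3→Ibarra, Slot 4→Reyes, Slot 5→Abara+Osei, Slot 6→Okafor, Slot 7→Okafor, Slot 8→Mendoza, Slot 9→Mendoza, Slot 10→Ibarra+Reyes, Slot 11→Abara, Slot 12→Abara.
Total: 26 + 51 + 21 + 31 + 41 + 61 + 26 + 26 + 51 + 51 + 21 + 31 + 41 + 41 = €519.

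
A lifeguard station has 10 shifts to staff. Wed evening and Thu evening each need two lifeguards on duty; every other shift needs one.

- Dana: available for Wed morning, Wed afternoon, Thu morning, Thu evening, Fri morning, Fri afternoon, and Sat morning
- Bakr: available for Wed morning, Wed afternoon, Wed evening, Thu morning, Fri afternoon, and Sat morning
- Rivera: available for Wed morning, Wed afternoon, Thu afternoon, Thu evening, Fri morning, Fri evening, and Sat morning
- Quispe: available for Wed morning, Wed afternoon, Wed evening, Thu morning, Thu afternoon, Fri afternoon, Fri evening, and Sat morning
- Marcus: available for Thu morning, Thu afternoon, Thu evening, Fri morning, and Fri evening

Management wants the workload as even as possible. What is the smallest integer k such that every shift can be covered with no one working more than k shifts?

With 5 lifeguards and 12 worker-slots to fill, someone must work at least ⌈12/5⌉ = 3 shifts, so k ≥ 3.
k = 3 works: Wed morning→Bakr, Wed afternoon→Bakr, Wed evening→Bakr+Quispe, Thu morning→Quispe, Thu afternoon→Rivera, Thu evening→Dana+Rivera, Fri morning→Dana, Fri afternoon→Dana, Fri evening→Rivera, Sat morning→Quispe.
Loads: Dana 3, Bakr 3, Rivera 3, Quispe 3, Marcus 0 — all ≤ 3.

3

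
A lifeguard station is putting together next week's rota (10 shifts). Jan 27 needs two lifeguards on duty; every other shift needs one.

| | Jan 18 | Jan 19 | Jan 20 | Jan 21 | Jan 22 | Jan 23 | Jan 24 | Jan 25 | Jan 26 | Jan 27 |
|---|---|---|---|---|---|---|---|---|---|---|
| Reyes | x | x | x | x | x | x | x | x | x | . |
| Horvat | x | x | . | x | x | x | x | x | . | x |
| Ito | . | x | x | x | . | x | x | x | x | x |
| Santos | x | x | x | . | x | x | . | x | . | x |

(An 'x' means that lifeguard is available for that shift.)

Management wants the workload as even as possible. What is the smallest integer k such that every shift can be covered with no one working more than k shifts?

With 4 lifeguards and 11 worker-slots to fill, someone must work at least ⌈11/4⌉ = 3 shifts, so k ≥ 3.
k = 3 works: Jan 18→Reyes, Jan 19→Ito, Jan 20→Reyes, Jan 21→Horvat, Jan 22→Horvat, Jan 23→Ito, Jan 24→Horvat, Jan 25→Santos, Jan 26→Reyes, Jan 27→Ito+Santos.
Loads: Reyes 3, Horvat 3, Ito 3, Santos 2 — all ≤ 3.

3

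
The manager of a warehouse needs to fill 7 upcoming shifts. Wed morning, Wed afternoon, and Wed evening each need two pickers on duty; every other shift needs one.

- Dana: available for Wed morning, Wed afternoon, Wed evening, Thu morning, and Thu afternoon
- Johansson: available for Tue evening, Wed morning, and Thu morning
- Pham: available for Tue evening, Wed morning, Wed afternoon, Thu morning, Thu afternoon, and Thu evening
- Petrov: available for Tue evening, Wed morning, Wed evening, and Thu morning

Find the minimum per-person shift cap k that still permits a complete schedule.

3

With 4 pickers and 10 worker-slots to fill, someone must work at least ⌈10/4⌉ = 3 shifts, so k ≥ 3.
k = 3 works: Tue evening→Johansson, Wed morning→Johansson+Pham, Wed afternoon→Dana+Pham, Wed evening→Dana+Petrov, Thu morning→Johansson, Thu afternoon→Dana, Thu evening→Pham.
Loads: Dana 3, Johansson 3, Pham 3, Petrov 1 — all ≤ 3.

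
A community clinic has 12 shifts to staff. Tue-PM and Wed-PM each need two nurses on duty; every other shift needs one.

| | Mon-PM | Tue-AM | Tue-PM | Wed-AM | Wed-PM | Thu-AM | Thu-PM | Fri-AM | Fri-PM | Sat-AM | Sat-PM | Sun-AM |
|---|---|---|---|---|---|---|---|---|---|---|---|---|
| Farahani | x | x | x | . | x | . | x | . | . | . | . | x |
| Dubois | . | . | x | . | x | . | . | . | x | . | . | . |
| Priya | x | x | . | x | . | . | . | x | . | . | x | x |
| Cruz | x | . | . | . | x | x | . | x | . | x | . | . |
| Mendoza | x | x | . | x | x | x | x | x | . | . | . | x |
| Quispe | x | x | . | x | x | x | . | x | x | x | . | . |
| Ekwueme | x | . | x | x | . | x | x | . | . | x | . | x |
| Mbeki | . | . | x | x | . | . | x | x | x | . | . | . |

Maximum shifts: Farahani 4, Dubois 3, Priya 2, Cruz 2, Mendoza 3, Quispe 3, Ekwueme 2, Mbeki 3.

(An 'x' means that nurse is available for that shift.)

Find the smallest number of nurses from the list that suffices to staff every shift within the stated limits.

14 slots to fill and no one can take more than 4, so at least ⌈14/4⌉ = 4 nurses are needed.
Any 4 nurses together have capacity at most 4+3+3+3 = 13 < 14 slots, so 4 can never suffice.
Farahani, Dubois, Priya, Cruz, and Mendoza alone can cover everything: Mon-PM→Mendoza, Tue-AM→Farahani, Tue-PM→Farahani+Dubois, Wed-AM→Priya, Wed-PM→Dubois+Mendoza, Thu-AM→Cruz, Thu-PM→Farahani, Fri-AM→Mendoza, Fri-PM→Dubois, Sat-AM→Cruz, Sat-PM→Priya, Sun-AM→Farahani.

5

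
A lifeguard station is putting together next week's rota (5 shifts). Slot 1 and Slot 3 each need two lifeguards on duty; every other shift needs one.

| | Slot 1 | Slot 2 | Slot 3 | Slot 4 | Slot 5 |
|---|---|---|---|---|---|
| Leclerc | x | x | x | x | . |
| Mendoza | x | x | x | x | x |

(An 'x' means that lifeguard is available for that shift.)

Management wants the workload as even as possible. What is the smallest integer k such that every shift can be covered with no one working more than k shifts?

4

With 2 lifeguards and 7 worker-slots to fill, someone must work at least ⌈7/2⌉ = 4 shifts, so k ≥ 4.
k = 4 works: Slot 1→Leclerc+Mendoza, Slot 2→Leclerc, Slot 3→Leclerc+Mendoza, Slot 4→Leclerc, Slot 5→Mendoza.
Loads: Leclerc 4, Mendoza 3 — all ≤ 4.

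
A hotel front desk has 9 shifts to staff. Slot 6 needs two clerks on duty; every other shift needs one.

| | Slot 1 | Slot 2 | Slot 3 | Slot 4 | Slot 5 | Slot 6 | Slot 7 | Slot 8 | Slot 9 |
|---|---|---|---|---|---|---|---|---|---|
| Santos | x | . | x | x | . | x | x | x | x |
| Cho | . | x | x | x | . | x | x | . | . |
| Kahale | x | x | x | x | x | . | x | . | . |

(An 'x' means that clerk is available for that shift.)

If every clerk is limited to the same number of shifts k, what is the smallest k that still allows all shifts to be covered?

With 3 clerks and 10 worker-slots to fill, someone must work at least ⌈10/3⌉ = 4 shifts, so k ≥ 4.
k = 4 works: Slot 1→Santos, Slot 2→Cho, Slot 3→Cho, Slot 4→Cho, Slot 5→Kahale, Slot 6→Santos+Cho, Slot 7→Kahale, Slot 8→Santos, Slot 9→Santos.
Loads: Santos 4, Cho 4, Kahale 2 — all ≤ 4.

4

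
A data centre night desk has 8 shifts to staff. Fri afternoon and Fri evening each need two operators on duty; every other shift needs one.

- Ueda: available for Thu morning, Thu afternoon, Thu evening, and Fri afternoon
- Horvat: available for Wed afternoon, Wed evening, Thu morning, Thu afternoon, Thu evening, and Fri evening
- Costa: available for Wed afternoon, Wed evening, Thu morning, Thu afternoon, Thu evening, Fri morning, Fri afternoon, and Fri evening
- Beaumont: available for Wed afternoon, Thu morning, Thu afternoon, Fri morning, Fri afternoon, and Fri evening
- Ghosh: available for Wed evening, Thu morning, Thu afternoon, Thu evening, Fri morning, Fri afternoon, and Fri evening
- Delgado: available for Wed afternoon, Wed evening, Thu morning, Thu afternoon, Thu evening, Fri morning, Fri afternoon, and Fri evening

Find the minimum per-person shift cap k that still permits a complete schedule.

With 6 operators and 10 worker-slots to fill, someone must work at least ⌈10/6⌉ = 2 shifts, so k ≥ 2.
k = 2 works: Wed afternoon→Horvat, Wed evening→Horvat, Thu morning→Ueda, Thu afternoon→Costa, Thu evening→Ueda, Fri morning→Costa, Fri afternoon→Beaumont+Ghosh, Fri evening→Beaumont+Ghosh.
Loads: Ueda 2, Horvat 2, Costa 2, Beaumont 2, Ghosh 2, Delgado 0 — all ≤ 2.

2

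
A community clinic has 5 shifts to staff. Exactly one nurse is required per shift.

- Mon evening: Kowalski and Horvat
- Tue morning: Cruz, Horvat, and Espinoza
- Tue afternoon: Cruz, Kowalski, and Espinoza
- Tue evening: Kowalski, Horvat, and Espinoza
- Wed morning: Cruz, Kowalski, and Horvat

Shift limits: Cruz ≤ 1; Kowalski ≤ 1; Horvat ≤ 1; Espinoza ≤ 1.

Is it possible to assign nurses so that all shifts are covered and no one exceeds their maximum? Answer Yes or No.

No

Shifts {Mon evening, Tue morning, Tue afternoon, Tue evening, Wed morning} need 5 worker-slots in total, but the nurses available for any of those shifts (Cruz, Kowalski, Horvat, and Espinoza) can supply at most 4 among them. So no valid schedule exists.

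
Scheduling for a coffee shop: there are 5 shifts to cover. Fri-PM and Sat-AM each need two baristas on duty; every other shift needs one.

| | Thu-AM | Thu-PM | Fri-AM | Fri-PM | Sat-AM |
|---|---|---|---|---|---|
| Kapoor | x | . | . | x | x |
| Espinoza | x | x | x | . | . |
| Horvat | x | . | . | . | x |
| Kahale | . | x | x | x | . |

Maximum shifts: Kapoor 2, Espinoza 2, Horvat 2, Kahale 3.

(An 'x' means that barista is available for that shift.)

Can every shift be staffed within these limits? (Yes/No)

Yes

Fri-PM can only be covered by Kapoor and Kahale, so that assignment is forced.
Sat-AM can only be covered by Kapoor and Horvat, so that assignment is forced.
One valid schedule: Thu-AM→Horvat, Thu-PM→Espinoza, Fri-AM→Espinoza, Fri-PM→Kapoor+Kahale, Sat-AM→Kapoor+Horvat.
Loads: Kapoor 2/2, Espinoza 2/2, Horvat 2/2, Kahale 1/3 — all within limits.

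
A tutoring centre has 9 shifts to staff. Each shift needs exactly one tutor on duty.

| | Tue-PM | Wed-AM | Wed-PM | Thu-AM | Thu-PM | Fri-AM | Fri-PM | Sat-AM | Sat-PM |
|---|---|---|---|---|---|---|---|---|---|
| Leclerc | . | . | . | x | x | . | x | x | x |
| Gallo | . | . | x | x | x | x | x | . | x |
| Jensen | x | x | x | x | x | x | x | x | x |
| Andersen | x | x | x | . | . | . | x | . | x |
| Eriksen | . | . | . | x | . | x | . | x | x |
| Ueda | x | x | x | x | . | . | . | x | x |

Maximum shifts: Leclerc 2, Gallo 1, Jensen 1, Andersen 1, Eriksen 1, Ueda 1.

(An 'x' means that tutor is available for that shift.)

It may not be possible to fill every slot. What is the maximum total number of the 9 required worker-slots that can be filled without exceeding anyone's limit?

7

Total capacity across all tutors is 2+1+1+1+1+1 = 7, and 9 slots are needed, so at most 7 can be filled.
An assignment achieving 7: Tue-PM→Jensen, Wed-AM→Andersen, Wed-PM→Ueda, Thu-PM→Leclerc, Fri-AM→Gallo, Fri-PM→Leclerc, Sat-AM→Eriksen.
Loads: Leclerc 2/2, Gallo 1/1, Jensen 1/1, Andersen 1/1, Eriksen 1/1, Ueda 1/1.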